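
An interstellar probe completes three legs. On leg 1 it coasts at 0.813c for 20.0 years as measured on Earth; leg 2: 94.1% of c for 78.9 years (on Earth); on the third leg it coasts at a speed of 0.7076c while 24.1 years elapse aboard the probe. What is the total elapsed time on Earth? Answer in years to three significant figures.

Leg 1: 20.0 years is already measured on Earth.
Leg 2: 78.9 years is already measured on Earth.
Leg 3: γ = 1/√(1 − 0.7076²) = 1/√0.4993 = 1.415; Δt_3 = 1.415 × 24.1 = 34.11 years.
Total: 20.00 + 78.90 + 34.11 years.

Δt = 133 years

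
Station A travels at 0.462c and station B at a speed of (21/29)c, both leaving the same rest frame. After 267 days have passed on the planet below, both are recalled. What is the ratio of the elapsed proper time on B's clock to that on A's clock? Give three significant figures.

A: γ = 1/√(1 − 0.462²) = 1/√0.7866 = 1.128. B: γ = 1/√(1 − (21/29)²) = 29/20 = 1.450.
τ_A/τ_B = γ_B/γ_A = 1.450/1.128 = 1.286, so τ_B/τ_A = 0.7776.

τ_B/τ_A = 0.778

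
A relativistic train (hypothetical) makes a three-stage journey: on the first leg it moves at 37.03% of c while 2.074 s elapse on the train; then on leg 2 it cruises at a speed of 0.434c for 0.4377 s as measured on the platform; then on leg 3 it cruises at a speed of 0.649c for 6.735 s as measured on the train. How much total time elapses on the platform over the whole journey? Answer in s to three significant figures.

Δt = 11.5 s

Leg 1: β = 0.3703; γ = 1/√(1 − 0.3703²) = 1/√0.8629 = 1.077; Δt_1 = 1.077 × 2.074 = 2.233 s.
Leg 2: 0.4377 s is already measured on the platform.
Leg 3: γ = 1/√(1 − 0.649²) = 1/√0.5788 = 1.314; Δt_3 = 1.314 × 6.735 = 8.853 s.
Total: 2.233 + 0.4377 + 8.853 s.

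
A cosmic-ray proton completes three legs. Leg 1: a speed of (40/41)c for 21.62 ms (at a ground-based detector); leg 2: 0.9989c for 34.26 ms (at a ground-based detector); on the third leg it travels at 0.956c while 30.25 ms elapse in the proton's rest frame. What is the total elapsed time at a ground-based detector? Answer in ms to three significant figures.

Δt = 159 ms

Leg 1: 21.62 ms is already measured at a ground-based detector.
Leg 2: 34.26 ms is already measured at a ground-based detector.
Leg 3: γ = 1/√(1 − 0.956²) = 1/√0.08606 = 3.409; Δt_3 = 3.409 × 30.25 = 103.1 ms.
Total: 21.62 + 34.26 + 103.1 ms.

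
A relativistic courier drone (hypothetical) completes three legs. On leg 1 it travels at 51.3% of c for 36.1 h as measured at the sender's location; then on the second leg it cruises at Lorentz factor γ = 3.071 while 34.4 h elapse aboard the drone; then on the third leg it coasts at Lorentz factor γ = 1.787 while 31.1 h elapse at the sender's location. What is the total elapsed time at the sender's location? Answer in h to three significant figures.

Leg 1: 36.1 h is already measured at the sender's location.
Leg 2: γ = 3.071; Δt_2 = 3.071 × 34.4 = 105.6 h.
Leg 3: 31.1 h is already measured at the sender's location.
Total: 36.10 + 105.6 + 31.10 h.

Δt = 173 h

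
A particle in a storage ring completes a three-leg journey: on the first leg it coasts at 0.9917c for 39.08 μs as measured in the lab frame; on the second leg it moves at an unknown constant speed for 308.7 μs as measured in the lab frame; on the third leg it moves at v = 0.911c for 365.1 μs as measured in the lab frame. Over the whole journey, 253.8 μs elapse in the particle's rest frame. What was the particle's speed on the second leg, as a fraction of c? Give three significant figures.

Leg 1: γ = 1/√(1 − 0.9917²) = 1/√0.01653 = 7.778; τ_1 = 39.08/7.778 = 5.025 μs.
Leg 2: speed unknown; τ_2 = 308.7/γ_2.
Leg 3: γ = 1/√(1 − 0.911²) = 1/√0.1701 = 2.425; τ_3 = 365.1/2.425 = 150.6 μs.
Total proper time: 5.025 + τ_2 + 150.6 = 253.8, so τ_2 = 253.8 − 155.6 = 98.21 μs.
γ_2 = 308.7/98.21 = 3.143; β = √(1 − 1/γ²) = √0.8988.

β = 0.948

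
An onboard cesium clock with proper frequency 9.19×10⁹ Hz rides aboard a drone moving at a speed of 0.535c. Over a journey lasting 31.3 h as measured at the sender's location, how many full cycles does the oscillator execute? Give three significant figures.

γ = 1/√(1 − 0.535²) = 1/√0.7138 = 1.184
The oscillator's own cycle count is N = f × τ where τ is the proper time aboard the drone. τ = Δt/γ = 31.3/1.184 = 26.44 h = 9.520×10⁴ s.
N = 9.19×10⁹ × 9.520×10⁴ = 8.749×10¹⁴.

N = 8.75×10¹⁴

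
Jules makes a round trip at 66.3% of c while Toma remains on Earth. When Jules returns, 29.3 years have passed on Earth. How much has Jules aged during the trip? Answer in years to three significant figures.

τ = 21.9 years

β = 0.663; γ = 1/√(1 − 0.663²) = 1/√0.5604 = 1.336
Jules's clock measures proper time along the trip: τ = Δt/γ = 29.3/1.336 years.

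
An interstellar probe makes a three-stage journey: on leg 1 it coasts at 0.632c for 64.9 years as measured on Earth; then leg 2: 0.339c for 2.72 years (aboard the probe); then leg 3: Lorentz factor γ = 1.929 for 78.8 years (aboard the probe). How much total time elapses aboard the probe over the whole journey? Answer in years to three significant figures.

Leg 1: γ = 1/√(1 − 0.632²) = 1/√0.6006 = 1.290; τ_1 = 64.9/1.290 = 50.30 years.
Leg 2: 2.72 years is already measured aboard the probe.
Leg 3: 78.8 years is already measured aboard the probe.
Total: 50.30 + 2.720 + 78.80 years.

τ = 132 years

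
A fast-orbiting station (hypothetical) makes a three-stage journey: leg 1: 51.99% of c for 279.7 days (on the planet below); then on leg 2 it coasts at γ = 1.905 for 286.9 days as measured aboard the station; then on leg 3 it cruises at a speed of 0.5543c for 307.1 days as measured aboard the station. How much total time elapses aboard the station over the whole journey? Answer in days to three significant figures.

Leg 1: β = 0.5199; γ = 1/√(1 − 0.5199²) = 1/√0.7297 = 1.171; τ_1 = 279.7/1.171 = 238.9 days.
Leg 2: 286.9 days is already measured aboard the station.
Leg 3: 307.1 days is already measured aboard the station.
Total: 238.9 + 286.9 + 307.1 days.

τ = 833 days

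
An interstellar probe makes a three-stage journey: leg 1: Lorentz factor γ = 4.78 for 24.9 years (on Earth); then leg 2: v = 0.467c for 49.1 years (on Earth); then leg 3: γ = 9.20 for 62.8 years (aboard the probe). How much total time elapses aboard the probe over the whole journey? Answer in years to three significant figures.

τ = 111 years

Leg 1: γ = 4.78; τ_1 = 24.9/4.780 = 5.209 years.
Leg 2: γ = 1/√(1 − 0.467²) = 1/√0.7819 = 1.131; τ_2 = 49.1/1.131 = 43.42 years.
Leg 3: 62.8 years is already measured aboard the probe.
Total: 5.209 + 43.42 + 62.80 years.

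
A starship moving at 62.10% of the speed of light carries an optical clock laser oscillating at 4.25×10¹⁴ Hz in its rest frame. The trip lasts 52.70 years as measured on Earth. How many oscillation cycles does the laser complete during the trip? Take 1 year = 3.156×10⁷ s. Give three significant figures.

N = 5.54×10²³

β = 0.6210; γ = 1/√(1 − 0.6210²) = 1/√0.6144 = 1.276
The oscillator's own cycle count is N = f × τ where τ is the proper time on the ship. τ = Δt/γ = 52.70/1.276 = 41.31 years = 1.304×10⁹ s.
N = 4.25×10¹⁴ × 1.304×10⁹ = 5.540×10²³.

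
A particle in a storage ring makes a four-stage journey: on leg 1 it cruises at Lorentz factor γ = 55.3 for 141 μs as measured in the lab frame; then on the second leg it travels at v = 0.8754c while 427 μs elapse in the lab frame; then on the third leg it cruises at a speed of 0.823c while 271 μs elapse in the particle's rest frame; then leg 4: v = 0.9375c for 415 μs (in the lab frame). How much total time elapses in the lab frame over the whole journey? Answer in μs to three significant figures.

Leg 1: 141 μs is already measured in the lab frame.
Leg 2: 427 μs is already measured in the lab frame.
Leg 3: γ = 1/√(1 − 0.823²) = 1/√0.3227 = 1.760; Δt_3 = 1.760 × 271 = 477.1 μs.
Leg 4: 415 μs is already measured in the lab frame.
Total: 141.0 + 427.0 + 477.1 + 415.0 μs.

Δt = 1460 μs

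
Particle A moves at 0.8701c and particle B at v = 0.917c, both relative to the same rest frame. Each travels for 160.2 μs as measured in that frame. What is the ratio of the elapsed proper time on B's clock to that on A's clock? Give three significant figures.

A: γ = 1/√(1 − 0.8701²) = 1/√0.2429 = 2.029. B: γ = 1/√(1 − 0.917²) = 1/√0.1591 = 2.507.
τ_A/τ_B = γ_B/γ_A = 2.507/2.029 = 1.236, so τ_B/τ_A = 0.8093.

τ_B/τ_A = 0.809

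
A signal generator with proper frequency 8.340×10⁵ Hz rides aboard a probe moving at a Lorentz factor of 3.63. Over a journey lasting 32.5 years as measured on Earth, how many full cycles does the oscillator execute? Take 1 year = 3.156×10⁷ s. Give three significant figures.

N = 2.36×10¹⁴

γ = 3.63
The oscillator's own cycle count is N = f × τ where τ is the proper time aboard the probe. τ = Δt/γ = 32.5/3.630 = 8.953 years = 2.826×10⁸ s.
N = 8.340×10⁵ × 2.826×10⁸ = 2.357×10¹⁴.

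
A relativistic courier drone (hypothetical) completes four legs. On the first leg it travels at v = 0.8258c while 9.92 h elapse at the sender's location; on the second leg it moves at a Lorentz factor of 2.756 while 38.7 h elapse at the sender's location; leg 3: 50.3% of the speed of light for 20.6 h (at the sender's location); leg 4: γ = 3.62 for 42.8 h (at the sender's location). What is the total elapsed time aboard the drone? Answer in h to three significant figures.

τ = 49.3 h

Leg 1: γ = 1/√(1 − 0.8258²) = 1/√0.3181 = 1.773; τ_1 = 9.92/1.773 = 5.595 h.
Leg 2: γ = 2.756; τ_2 = 38.7/2.756 = 14.04 h.
Leg 3: β = 0.503; γ = 1/√(1 − 0.503²) = 1/√0.7470 = 1.157; τ_3 = 20.6/1.157 = 17.80 h.
Leg 4: γ = 3.62; τ_4 = 42.8/3.620 = 11.82 h.
Total: 5.595 + 14.04 + 17.80 + 11.82 h.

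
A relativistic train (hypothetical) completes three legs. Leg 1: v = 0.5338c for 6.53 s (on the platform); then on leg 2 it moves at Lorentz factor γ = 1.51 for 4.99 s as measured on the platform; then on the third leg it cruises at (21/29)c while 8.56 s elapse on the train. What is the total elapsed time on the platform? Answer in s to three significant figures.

Δt = 23.9 s

Leg 1: 6.53 s is already measured on the platform.
Leg 2: 4.99 s is already measured on the platform.
Leg 3: γ = 1/√(1 − (21/29)²) = 29/20 = 1.450; Δt_3 = 1.450 × 8.56 = 12.41 s.
Total: 6.530 + 4.990 + 12.41 s.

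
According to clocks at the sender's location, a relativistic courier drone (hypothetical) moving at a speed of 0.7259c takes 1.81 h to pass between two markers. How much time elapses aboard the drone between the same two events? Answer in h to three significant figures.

τ = 1.24 h

γ = 1/√(1 − 0.7259²) = 1/√0.4731 = 1.454
The interval measured at the sender's location is the dilated one; the clock aboard the drone measures the proper time τ = Δt/γ = 1.81/1.454 h.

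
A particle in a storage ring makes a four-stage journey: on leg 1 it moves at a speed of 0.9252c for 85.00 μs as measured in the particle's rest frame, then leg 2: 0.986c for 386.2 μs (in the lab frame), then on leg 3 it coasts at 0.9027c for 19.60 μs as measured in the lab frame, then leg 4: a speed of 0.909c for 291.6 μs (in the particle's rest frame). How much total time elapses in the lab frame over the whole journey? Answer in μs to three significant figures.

Leg 1: γ = 1/√(1 − 0.9252²) = 1/√0.1440 = 2.635; Δt_1 = 2.635 × 85.00 = 224.0 μs.
Leg 2: 386.2 μs is already measured in the lab frame.
Leg 3: 19.60 μs is already measured in the lab frame.
Leg 4: γ = 1/√(1 − 0.909²) = 1/√0.1737 = 2.399; Δt_4 = 2.399 × 291.6 = 699.6 μs.
Total: 224.0 + 386.2 + 19.60 + 699.6 μs.

Δt = 1330 μs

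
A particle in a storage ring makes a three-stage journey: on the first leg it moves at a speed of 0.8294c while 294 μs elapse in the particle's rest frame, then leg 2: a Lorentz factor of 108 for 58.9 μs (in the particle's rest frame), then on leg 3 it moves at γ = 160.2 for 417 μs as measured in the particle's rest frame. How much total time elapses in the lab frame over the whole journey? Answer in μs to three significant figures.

Leg 1: γ = 1/√(1 − 0.8294²) = 1/√0.3121 = 1.790; Δt_1 = 1.790 × 294 = 526.3 μs.
Leg 2: γ = 108; Δt_2 = 108.0 × 58.9 = 6361 μs.
Leg 3: γ = 160.2; Δt_3 = 160.2 × 417 = 6.680×10⁴ μs.
Total: 526.3 + 6361 + 6.680×10⁴ μs.

Δt = 7.37×10⁴ μs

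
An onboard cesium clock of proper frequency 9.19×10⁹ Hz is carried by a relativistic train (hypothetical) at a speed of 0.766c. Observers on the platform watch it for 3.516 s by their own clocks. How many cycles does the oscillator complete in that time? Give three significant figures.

γ = 1/√(1 − 0.766²) = 1/√0.4132 = 1.556
During 3.516 s of lab time, the oscillator's proper time advances by τ = Δt/γ = 3.516/1.556 = 2.260 s = 2.260×10⁰ s.
N = f × τ = 9.19×10⁹ × 2.260×10⁰ = 2.077×10¹⁰.

N = 2.08×10¹⁰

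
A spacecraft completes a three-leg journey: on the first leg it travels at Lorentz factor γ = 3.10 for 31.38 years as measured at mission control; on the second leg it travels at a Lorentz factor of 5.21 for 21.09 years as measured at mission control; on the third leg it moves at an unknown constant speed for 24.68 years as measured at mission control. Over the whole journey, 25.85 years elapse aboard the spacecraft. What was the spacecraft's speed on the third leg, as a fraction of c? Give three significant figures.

β = 0.881

Leg 1: γ = 3.10; τ_1 = 31.38/3.100 = 10.12 years.
Leg 2: γ = 5.21; τ_2 = 21.09/5.210 = 4.048 years.
Leg 3: speed unknown; τ_3 = 24.68/γ_3.
Total proper time: 10.12 + 4.048 + τ_3 = 25.85, so τ_3 = 25.85 − 14.17 = 11.68 years.
γ_3 = 24.68/11.68 = 2.113; β = √(1 − 1/γ²) = √0.7760.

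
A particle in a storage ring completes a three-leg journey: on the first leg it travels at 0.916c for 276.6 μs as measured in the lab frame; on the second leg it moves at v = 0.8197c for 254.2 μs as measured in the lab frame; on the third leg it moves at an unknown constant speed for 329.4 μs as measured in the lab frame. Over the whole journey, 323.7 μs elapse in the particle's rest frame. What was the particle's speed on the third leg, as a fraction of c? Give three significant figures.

Leg 1: γ = 1/√(1 − 0.916²) = 1/√0.1609 = 2.493; τ_1 = 276.6/2.493 = 111.0 μs.
Leg 2: γ = 1/√(1 − 0.8197²) = 1/√0.3281 = 1.746; τ_2 = 254.2/1.746 = 145.6 μs.
Leg 3: speed unknown; τ_3 = 329.4/γ_3.
Total proper time: 111.0 + 145.6 + τ_3 = 323.7, so τ_3 = 323.7 − 256.6 = 67.13 μs.
γ_3 = 329.4/67.13 = 4.907; β = √(1 − 1/γ²) = √0.9585.

β = 0.979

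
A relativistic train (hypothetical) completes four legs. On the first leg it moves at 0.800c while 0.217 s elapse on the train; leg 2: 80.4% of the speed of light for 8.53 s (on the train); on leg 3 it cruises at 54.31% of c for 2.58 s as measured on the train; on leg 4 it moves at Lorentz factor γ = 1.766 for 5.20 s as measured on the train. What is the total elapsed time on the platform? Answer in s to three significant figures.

Leg 1: γ = 1/√(1 − 0.800²) = 5/3 ≈ 1.667; Δt_1 = 1.667 × 0.217 = 0.3617 s.
Leg 2: β = 0.804; γ = 1/√(1 − 0.804²) = 1/√0.3536 = 1.682; Δt_2 = 1.682 × 8.53 = 14.35 s.
Leg 3: β = 0.5431; γ = 1/√(1 − 0.5431²) = 1/√0.7050 = 1.191; Δt_3 = 1.191 × 2.58 = 3.073 s.
Leg 4: γ = 1.766; Δt_4 = 1.766 × 5.20 = 9.183 s.
Total: 0.3617 + 14.35 + 3.073 + 9.183 s.

Δt = 27.0 s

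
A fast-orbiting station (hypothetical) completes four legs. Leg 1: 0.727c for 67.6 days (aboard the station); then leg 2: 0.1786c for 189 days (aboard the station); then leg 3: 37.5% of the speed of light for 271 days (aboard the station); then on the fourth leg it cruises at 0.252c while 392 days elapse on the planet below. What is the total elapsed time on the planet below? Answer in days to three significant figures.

Δt = 975 days

Leg 1: γ = 1/√(1 − 0.727²) = 1/√0.4715 = 1.456; Δt_1 = 1.456 × 67.6 = 98.45 days.
Leg 2: γ = 1/√(1 − 0.1786²) = 1/√0.9681 = 1.016; Δt_2 = 1.016 × 189 = 192.1 days.
Leg 3: β = 0.375; γ = 1/√(1 − 0.375²) = 1/√0.8594 = 1.079; Δt_3 = 1.079 × 271 = 292.3 days.
Leg 4: 392 days is already measured on the planet below.
Total: 98.45 + 192.1 + 292.3 + 392.0 days.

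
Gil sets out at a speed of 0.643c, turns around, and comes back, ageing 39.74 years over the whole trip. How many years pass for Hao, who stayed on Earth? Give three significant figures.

γ = 1/√(1 − 0.643²) = 1/√0.5866 = 1.306
Earth-frame duration is the dilated interval: Δt = γτ = 1.306 × 39.74 years.

Δt = 51.9 years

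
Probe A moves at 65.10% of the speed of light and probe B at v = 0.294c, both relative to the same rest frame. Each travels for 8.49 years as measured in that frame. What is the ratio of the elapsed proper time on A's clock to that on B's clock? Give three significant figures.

A: β = 0.6510; γ = 1/√(1 − 0.6510²) = 1/√0.5762 = 1.317. B: γ = 1/√(1 − 0.294²) = 1/√0.9136 = 1.046.
τ_A/τ_B = γ_B/γ_A = 1.046/1.317 = 0.7942, so τ_A/τ_B = 0.7942.

τ_A/τ_B = 0.794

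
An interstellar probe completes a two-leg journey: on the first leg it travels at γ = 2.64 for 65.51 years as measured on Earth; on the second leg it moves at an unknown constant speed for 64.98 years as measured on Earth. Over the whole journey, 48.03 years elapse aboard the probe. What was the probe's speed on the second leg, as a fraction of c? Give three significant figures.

β = 0.934

Leg 1: γ = 2.64; τ_1 = 65.51/2.640 = 24.81 years.
Leg 2: speed unknown; τ_2 = 64.98/γ_2.
Total proper time: 24.81 + τ_2 = 48.03, so τ_2 = 48.03 − 24.81 = 23.22 years.
γ_2 = 64.98/23.22 = 2.799; β = √(1 − 1/γ²) = √0.8724.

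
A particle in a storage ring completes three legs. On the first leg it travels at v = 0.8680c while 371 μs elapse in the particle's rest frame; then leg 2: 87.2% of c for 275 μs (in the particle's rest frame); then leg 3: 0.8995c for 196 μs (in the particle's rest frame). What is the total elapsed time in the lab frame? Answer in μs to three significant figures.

Δt = 1760 μs

Leg 1: γ = 1/√(1 − 0.8680²) = 1/√0.2466 = 2.014; Δt_1 = 2.014 × 371 = 747.1 μs.
Leg 2: β = 0.872; γ = 1/√(1 − 0.872²) = 1/√0.2396 = 2.043; Δt_2 = 2.043 × 275 = 561.8 μs.
Leg 3: γ = 1/√(1 − 0.8995²) = 1/√0.1909 = 2.289; Δt_3 = 2.289 × 196 = 448.6 μs.
Total: 747.1 + 561.8 + 448.6 μs.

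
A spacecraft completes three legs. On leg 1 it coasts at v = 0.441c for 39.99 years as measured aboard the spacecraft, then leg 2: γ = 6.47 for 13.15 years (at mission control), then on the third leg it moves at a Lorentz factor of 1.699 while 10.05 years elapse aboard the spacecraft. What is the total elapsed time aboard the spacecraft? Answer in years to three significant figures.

Leg 1: 39.99 years is already measured aboard the spacecraft.
Leg 2: γ = 6.47; τ_2 = 13.15/6.470 = 2.032 years.
Leg 3: 10.05 years is already measured aboard the spacecraft.
Total: 39.99 + 2.032 + 10.05 years.

τ = 52.1 years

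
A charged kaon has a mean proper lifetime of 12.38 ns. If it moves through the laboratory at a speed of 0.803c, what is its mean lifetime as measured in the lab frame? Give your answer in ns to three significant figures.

Δt = 20.8 ns

γ = 1/√(1 − 0.803²) = 1/√0.3552 = 1.678
The rest-frame lifetime is the proper time; the lab measures the dilated interval Δt = γτ₀ = 1.678 × 12.38 ns.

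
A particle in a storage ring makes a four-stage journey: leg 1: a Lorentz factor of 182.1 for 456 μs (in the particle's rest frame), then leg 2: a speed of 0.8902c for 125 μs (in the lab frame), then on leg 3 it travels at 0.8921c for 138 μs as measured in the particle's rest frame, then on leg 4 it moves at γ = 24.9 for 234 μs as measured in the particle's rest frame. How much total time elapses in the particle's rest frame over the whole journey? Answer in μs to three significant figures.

τ = 885 μs

Leg 1: 456 μs is already measured in the particle's rest frame.
Leg 2: γ = 1/√(1 − 0.8902²) = 1/√0.2075 = 2.195; τ_2 = 125/2.195 = 56.95 μs.
Leg 3: 138 μs is already measured in the particle's rest frame.
Leg 4: 234 μs is already measured in the particle's rest frame.
Total: 456.0 + 56.95 + 138.0 + 234.0 μs.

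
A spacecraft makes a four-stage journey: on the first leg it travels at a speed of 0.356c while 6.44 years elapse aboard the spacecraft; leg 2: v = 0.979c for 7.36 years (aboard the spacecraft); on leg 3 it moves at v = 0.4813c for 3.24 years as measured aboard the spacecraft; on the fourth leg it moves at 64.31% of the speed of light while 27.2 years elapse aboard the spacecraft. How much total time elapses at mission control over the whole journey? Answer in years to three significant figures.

Δt = 82.2 years

Leg 1: γ = 1/√(1 − 0.356²) = 1/√0.8733 = 1.070; Δt_1 = 1.070 × 6.44 = 6.891 years.
Leg 2: γ = 1/√(1 − 0.979²) = 1/√0.04156 = 4.905; Δt_2 = 4.905 × 7.36 = 36.10 years.
Leg 3: γ = 1/√(1 − 0.4813²) = 1/√0.7684 = 1.141; Δt_3 = 1.141 × 3.24 = 3.696 years.
Leg 4: β = 0.6431; γ = 1/√(1 − 0.6431²) = 1/√0.5864 = 1.306; Δt_4 = 1.306 × 27.2 = 35.52 years.
Total: 6.891 + 36.10 + 3.696 + 35.52 years.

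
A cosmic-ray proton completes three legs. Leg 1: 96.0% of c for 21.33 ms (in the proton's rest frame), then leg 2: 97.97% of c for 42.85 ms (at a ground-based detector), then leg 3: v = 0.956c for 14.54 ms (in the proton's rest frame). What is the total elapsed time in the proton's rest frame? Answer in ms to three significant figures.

τ = 44.5 ms

Leg 1: 21.33 ms is already measured in the proton's rest frame.
Leg 2: β = 0.9797; γ = 1/√(1 − 0.9797²) = 1/√0.04019 = 4.988; τ_2 = 42.85/4.988 = 8.590 ms.
Leg 3: 14.54 ms is already measured in the proton's rest frame.
Total: 21.33 + 8.590 + 14.54 ms.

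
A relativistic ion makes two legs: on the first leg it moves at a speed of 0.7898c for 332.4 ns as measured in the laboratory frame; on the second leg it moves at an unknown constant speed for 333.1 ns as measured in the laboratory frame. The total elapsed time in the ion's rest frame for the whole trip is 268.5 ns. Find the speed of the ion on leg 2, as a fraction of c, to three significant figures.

Leg 1: γ = 1/√(1 − 0.7898²) = 1/√0.3762 = 1.630; τ_1 = 332.4/1.630 = 203.9 ns.
Leg 2: speed unknown; τ_2 = 333.1/γ_2.
Total proper time: 203.9 + τ_2 = 268.5, so τ_2 = 268.5 − 203.9 = 64.62 ns.
γ_2 = 333.1/64.62 = 5.155; β = √(1 − 1/γ²) = √0.9624.

β = 0.981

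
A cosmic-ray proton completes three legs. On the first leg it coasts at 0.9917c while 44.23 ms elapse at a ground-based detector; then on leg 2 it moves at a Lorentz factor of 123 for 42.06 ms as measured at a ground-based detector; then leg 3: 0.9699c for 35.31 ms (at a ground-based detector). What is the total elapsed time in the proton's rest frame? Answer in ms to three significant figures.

Leg 1: γ = 1/√(1 − 0.9917²) = 1/√0.01653 = 7.778; τ_1 = 44.23/7.778 = 5.687 ms.
Leg 2: γ = 123; τ_2 = 42.06/123.0 = 0.3420 ms.
Leg 3: γ = 1/√(1 − 0.9699²) = 1/√0.05929 = 4.107; τ_3 = 35.31/4.107 = 8.598 ms.
Total: 5.687 + 0.3420 + 8.598 ms.

τ = 14.6 ms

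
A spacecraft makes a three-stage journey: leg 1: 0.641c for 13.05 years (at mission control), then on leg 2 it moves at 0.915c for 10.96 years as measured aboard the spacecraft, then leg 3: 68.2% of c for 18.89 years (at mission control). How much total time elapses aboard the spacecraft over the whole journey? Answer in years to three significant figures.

Leg 1: γ = 1/√(1 − 0.641²) = 1/√0.5891 = 1.303; τ_1 = 13.05/1.303 = 10.02 years.
Leg 2: 10.96 years is already measured aboard the spacecraft.
Leg 3: β = 0.682; γ = 1/√(1 − 0.682²) = 1/√0.5349 = 1.367; τ_3 = 18.89/1.367 = 13.82 years.
Total: 10.02 + 10.96 + 13.82 years.

τ = 34.8 years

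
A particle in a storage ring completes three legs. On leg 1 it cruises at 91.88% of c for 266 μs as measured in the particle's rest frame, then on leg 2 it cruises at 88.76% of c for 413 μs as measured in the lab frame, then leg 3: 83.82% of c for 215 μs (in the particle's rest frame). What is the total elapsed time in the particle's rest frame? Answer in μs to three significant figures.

τ = 671 μs

Leg 1: 266 μs is already measured in the particle's rest frame.
Leg 2: β = 0.8876; γ = 1/√(1 − 0.8876²) = 1/√0.2122 = 2.171; τ_2 = 413/2.171 = 190.2 μs.
Leg 3: 215 μs is already measured in the particle's rest frame.
Total: 266.0 + 190.2 + 215.0 μs.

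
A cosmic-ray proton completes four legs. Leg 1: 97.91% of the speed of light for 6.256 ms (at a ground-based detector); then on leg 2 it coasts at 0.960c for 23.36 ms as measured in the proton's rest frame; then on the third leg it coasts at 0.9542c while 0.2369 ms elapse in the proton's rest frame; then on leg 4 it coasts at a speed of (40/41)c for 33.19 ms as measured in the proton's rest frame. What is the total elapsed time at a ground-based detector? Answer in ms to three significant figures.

Δt = 242 ms

Leg 1: 6.256 ms is already measured at a ground-based detector.
Leg 2: γ = 1/√(1 − 0.960²) = 25/7 ≈ 3.571; Δt_2 = 3.571 × 23.36 = 83.43 ms.
Leg 3: γ = 1/√(1 − 0.9542²) = 1/√0.08950 = 3.343; Δt_3 = 3.343 × 0.2369 = 0.7919 ms.
Leg 4: γ = 1/√(1 − (40/41)²) = 41/9 ≈ 4.556; Δt_4 = 4.556 × 33.19 = 151.2 ms.
Total: 6.256 + 83.43 + 0.7919 + 151.2 ms.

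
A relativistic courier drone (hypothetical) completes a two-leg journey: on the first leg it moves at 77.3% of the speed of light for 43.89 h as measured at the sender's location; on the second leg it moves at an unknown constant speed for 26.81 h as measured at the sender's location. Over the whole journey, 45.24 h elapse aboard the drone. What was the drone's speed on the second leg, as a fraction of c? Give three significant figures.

Leg 1: β = 0.773; γ = 1/√(1 − 0.773²) = 1/√0.4025 = 1.576; τ_1 = 43.89/1.576 = 27.84 h.
Leg 2: speed unknown; τ_2 = 26.81/γ_2.
Total proper time: 27.84 + τ_2 = 45.24, so τ_2 = 45.24 − 27.84 = 17.40 h.
γ_2 = 26.81/17.40 = 1.541; β = √(1 − 1/γ²) = √0.5790.

β = 0.761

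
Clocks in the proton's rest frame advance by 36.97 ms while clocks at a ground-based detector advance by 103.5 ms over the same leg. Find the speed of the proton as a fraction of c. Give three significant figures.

The proper time is measured in the proton's rest frame (both events occur at the proton's location); Δt is measured at a ground-based detector. γ = Δt/τ = 103.5/36.97 = 2.800.
β = √(1 − 1/γ²) = √(1 − 0.1276) = √0.8724

v = 0.934c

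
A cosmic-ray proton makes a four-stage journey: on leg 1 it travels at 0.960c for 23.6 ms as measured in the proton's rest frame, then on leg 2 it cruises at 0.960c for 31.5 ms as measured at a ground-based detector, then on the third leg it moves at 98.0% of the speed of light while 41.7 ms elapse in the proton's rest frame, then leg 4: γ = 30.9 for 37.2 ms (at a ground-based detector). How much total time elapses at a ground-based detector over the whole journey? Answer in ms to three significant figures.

Δt = 363 ms

Leg 1: γ = 1/√(1 − 0.960²) = 25/7 ≈ 3.571; Δt_1 = 3.571 × 23.6 = 84.29 ms.
Leg 2: 31.5 ms is already measured at a ground-based detector.
Leg 3: β = 0.980; γ = 1/√(1 − 0.980²) = 1/√0.03960 = 5.025; Δt_3 = 5.025 × 41.7 = 209.6 ms.
Leg 4: 37.2 ms is already measured at a ground-based detector.
Total: 84.29 + 31.50 + 209.6 + 37.20 ms.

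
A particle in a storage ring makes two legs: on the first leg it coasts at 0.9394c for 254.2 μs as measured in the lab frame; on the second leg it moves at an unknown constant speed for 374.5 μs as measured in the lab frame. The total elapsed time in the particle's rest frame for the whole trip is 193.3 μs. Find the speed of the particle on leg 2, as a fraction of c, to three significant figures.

Leg 1: γ = 1/√(1 − 0.9394²) = 1/√0.1175 = 2.917; τ_1 = 254.2/2.917 = 87.15 μs.
Leg 2: speed unknown; τ_2 = 374.5/γ_2.
Total proper time: 87.15 + τ_2 = 193.3, so τ_2 = 193.3 − 87.15 = 106.2 μs.
γ_2 = 374.5/106.2 = 3.528; β = √(1 − 1/γ²) = √0.9197.

β = 0.959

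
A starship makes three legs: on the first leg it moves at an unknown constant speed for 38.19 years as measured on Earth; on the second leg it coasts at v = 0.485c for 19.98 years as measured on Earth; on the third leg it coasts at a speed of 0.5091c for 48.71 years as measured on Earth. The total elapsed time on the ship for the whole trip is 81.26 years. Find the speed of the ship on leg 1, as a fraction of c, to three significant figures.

Leg 1: speed unknown; τ_1 = 38.19/γ_1.
Leg 2: γ = 1/√(1 − 0.485²) = 1/√0.7648 = 1.143; τ_2 = 19.98/1.143 = 17.47 years.
Leg 3: γ = 1/√(1 − 0.5091²) = 1/√0.7408 = 1.162; τ_3 = 48.71/1.162 = 41.93 years.
Total proper time: τ_1 + 17.47 + 41.93 = 81.26, so τ_1 = 81.26 − 59.40 = 21.86 years.
γ_1 = 38.19/21.86 = 1.747; β = √(1 − 1/γ²) = √0.6723.

β = 0.820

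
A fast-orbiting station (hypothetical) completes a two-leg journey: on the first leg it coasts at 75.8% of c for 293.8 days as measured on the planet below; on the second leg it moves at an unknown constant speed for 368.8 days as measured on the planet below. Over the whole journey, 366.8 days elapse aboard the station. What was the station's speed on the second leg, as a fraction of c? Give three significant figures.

β = 0.880

Leg 1: β = 0.758; γ = 1/√(1 − 0.758²) = 1/√0.4254 = 1.533; τ_1 = 293.8/1.533 = 191.6 days.
Leg 2: speed unknown; τ_2 = 368.8/γ_2.
Total proper time: 191.6 + τ_2 = 366.8, so τ_2 = 366.8 − 191.6 = 175.2 days.
γ_2 = 368.8/175.2 = 2.105; β = √(1 − 1/γ²) = √0.7744.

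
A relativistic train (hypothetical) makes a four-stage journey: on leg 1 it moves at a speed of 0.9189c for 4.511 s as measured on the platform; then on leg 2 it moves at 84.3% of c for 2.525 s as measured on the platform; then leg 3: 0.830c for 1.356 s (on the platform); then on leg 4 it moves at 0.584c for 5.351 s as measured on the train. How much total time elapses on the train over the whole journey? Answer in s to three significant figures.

τ = 9.25 s

Leg 1: γ = 1/√(1 − 0.9189²) = 1/√0.1556 = 2.535; τ_1 = 4.511/2.535 = 1.780 s.
Leg 2: β = 0.843; γ = 1/√(1 − 0.843²) = 1/√0.2894 = 1.859; τ_2 = 2.525/1.859 = 1.358 s.
Leg 3: γ = 1/√(1 − 0.830²) = 1/√0.3111 = 1.793; τ_3 = 1.356/1.793 = 0.7563 s.
Leg 4: 5.351 s is already measured on the train.
Total: 1.780 + 1.358 + 0.7563 + 5.351 s.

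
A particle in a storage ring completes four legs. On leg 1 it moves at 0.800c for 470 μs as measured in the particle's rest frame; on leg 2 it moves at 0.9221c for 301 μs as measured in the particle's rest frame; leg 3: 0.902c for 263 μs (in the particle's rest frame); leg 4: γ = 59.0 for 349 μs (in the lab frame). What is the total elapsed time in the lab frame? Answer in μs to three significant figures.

Leg 1: γ = 1/√(1 − 0.800²) = 5/3 ≈ 1.667; Δt_1 = 1.667 × 470 = 783.3 μs.
Leg 2: γ = 1/√(1 − 0.9221²) = 1/√0.1497 = 2.584; Δt_2 = 2.584 × 301 = 777.9 μs.
Leg 3: γ = 1/√(1 − 0.902²) = 1/√0.1864 = 2.316; Δt_3 = 2.316 × 263 = 609.2 μs.
Leg 4: 349 μs is already measured in the lab frame.
Total: 783.3 + 777.9 + 609.2 + 349.0 μs.

Δt = 2520 μs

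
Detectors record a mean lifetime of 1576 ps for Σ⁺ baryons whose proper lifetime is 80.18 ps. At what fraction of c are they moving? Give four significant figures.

v = 0.9987c

γ = Δt/τ₀ = 1576/80.18 = 19.66
β = √(1 − 1/γ²) = √(1 − 0.002588) = √0.9974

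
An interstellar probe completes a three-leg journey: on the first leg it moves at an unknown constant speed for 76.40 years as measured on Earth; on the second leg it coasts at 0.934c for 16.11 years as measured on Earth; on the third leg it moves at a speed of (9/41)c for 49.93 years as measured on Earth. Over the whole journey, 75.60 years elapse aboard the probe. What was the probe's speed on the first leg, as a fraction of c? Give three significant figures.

β = 0.961

Leg 1: speed unknown; τ_1 = 76.40/γ_1.
Leg 2: γ = 1/√(1 − 0.934²) = 1/√0.1276 = 2.799; τ_2 = 16.11/2.799 = 5.756 years.
Leg 3: γ = 1/√(1 − (9/41)²) = 41/40 = 1.025; τ_3 = 49.93/1.025 = 48.71 years.
Total proper time: τ_1 + 5.756 + 48.71 = 75.60, so τ_1 = 75.60 − 54.47 = 21.13 years.
γ_1 = 76.40/21.13 = 3.615; β = √(1 − 1/γ²) = √0.9235.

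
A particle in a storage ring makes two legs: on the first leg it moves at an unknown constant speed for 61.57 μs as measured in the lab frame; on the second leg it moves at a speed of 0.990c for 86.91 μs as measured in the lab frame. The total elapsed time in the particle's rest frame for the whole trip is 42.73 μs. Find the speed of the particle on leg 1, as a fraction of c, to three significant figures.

Leg 1: speed unknown; τ_1 = 61.57/γ_1.
Leg 2: γ = 1/√(1 − 0.990²) = 1/√0.01990 = 7.089; τ_2 = 86.91/7.089 = 12.26 μs.
Total proper time: τ_1 + 12.26 = 42.73, so τ_1 = 42.73 − 12.26 = 30.47 μs.
γ_1 = 61.57/30.47 = 2.021; β = √(1 − 1/γ²) = √0.7551.

β = 0.869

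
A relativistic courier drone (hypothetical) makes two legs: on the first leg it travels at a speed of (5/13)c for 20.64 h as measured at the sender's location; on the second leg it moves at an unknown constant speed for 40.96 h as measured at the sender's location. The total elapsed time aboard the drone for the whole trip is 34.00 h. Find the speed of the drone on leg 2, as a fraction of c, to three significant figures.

Leg 1: γ = 1/√(1 − (5/13)²) = 13/12 ≈ 1.083; τ_1 = 20.64/1.083 = 19.05 h.
Leg 2: speed unknown; τ_2 = 40.96/γ_2.
Total proper time: 19.05 + τ_2 = 34.00, so τ_2 = 34.00 − 19.05 = 14.95 h.
γ_2 = 40.96/14.95 = 2.740; β = √(1 − 1/γ²) = √0.8668.

β = 0.931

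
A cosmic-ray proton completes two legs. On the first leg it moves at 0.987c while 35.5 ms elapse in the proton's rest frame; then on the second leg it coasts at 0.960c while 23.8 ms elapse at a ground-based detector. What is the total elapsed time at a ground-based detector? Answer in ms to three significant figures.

Δt = 245 ms

Leg 1: γ = 1/√(1 − 0.987²) = 1/√0.02583 = 6.222; Δt_1 = 6.222 × 35.5 = 220.9 ms.
Leg 2: 23.8 ms is already measured at a ground-based detector.
Total: 220.9 + 23.80 ms.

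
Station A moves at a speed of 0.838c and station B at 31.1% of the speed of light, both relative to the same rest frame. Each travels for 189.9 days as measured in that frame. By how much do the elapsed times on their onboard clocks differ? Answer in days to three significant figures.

|τ_A − τ_B| = 76.9 days

A: γ = 1/√(1 − 0.838²) = 1/√0.2978 = 1.833; τ_A = 189.9/1.833 = 103.6 days.
B: β = 0.311; γ = 1/√(1 − 0.311²) = 1/√0.9033 = 1.052; τ_B = 189.9/1.052 = 180.5 days.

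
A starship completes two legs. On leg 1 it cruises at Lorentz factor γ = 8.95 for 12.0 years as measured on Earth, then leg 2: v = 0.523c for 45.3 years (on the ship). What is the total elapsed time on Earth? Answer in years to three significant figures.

Leg 1: 12.0 years is already measured on Earth.
Leg 2: γ = 1/√(1 − 0.523²) = 1/√0.7265 = 1.173; Δt_2 = 1.173 × 45.3 = 53.15 years.
Total: 12.00 + 53.15 years.

Δt = 65.1 years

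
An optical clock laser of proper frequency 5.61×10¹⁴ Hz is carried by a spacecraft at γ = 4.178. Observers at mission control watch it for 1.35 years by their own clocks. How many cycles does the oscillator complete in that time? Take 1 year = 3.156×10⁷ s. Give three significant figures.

N = 5.72×10²¹

γ = 4.178
During 1.35 years of lab time, the oscillator's proper time advances by τ = Δt/γ = 1.35/4.178 = 0.3231 years = 1.020×10⁷ s.
N = f × τ = 5.61×10¹⁴ × 1.020×10⁷ = 5.721×10²¹.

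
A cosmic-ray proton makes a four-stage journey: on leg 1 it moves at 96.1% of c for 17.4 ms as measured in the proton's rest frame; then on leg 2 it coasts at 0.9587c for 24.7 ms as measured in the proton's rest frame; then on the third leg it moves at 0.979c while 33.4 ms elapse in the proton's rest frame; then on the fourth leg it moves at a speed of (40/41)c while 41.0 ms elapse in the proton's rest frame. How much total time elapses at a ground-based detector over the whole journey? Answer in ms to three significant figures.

Leg 1: β = 0.961; γ = 1/√(1 − 0.961²) = 1/√0.07648 = 3.616; Δt_1 = 3.616 × 17.4 = 62.92 ms.
Leg 2: γ = 1/√(1 − 0.9587²) = 1/√0.08089 = 3.516; Δt_2 = 3.516 × 24.7 = 86.84 ms.
Leg 3: γ = 1/√(1 − 0.979²) = 1/√0.04156 = 4.905; Δt_3 = 4.905 × 33.4 = 163.8 ms.
Leg 4: γ = 1/√(1 − (40/41)²) = 41/9 ≈ 4.556; Δt_4 = 4.556 × 41.0 = 186.8 ms.
Total: 62.92 + 86.84 + 163.8 + 186.8 ms.

Δt = 500 ms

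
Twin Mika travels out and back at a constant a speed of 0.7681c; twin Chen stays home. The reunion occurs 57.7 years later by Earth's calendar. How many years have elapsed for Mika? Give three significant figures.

γ = 1/√(1 − 0.7681²) = 1/√0.4100 = 1.562
Mika's clock measures proper time along the trip: τ = Δt/γ = 57.7/1.562 years.

τ = 36.9 years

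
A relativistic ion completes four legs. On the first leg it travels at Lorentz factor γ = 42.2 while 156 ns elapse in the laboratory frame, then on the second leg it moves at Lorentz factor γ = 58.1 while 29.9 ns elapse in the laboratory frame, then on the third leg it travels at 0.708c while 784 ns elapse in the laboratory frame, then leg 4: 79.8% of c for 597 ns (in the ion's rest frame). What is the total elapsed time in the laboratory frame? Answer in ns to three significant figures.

Δt = 1960 ns

Leg 1: 156 ns is already measured in the laboratory frame.
Leg 2: 29.9 ns is already measured in the laboratory frame.
Leg 3: 784 ns is already measured in the laboratory frame.
Leg 4: β = 0.798; γ = 1/√(1 − 0.798²) = 1/√0.3632 = 1.659; Δt_4 = 1.659 × 597 = 990.6 ns.
Total: 156.0 + 29.90 + 784.0 + 990.6 ns.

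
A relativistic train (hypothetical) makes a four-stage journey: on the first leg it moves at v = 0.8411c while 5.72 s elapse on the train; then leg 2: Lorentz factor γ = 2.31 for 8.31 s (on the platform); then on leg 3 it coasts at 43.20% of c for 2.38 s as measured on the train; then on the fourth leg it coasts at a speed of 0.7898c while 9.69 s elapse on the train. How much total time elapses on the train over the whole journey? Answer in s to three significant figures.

τ = 21.4 s

Leg 1: 5.72 s is already measured on the train.
Leg 2: γ = 2.31; τ_2 = 8.31/2.310 = 3.597 s.
Leg 3: 2.38 s is already measured on the train.
Leg 4: 9.69 s is already measured on the train.
Total: 5.720 + 3.597 + 2.380 + 9.690 s.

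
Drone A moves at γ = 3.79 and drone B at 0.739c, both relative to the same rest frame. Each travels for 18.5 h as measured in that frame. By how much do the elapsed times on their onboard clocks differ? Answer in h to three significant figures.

A: γ = 3.79; τ_A = 18.5/3.790 = 4.881 h.
B: γ = 1/√(1 − 0.739²) = 1/√0.4539 = 1.484; τ_B = 18.5/1.484 = 12.46 h.

|τ_A − τ_B| = 7.58 h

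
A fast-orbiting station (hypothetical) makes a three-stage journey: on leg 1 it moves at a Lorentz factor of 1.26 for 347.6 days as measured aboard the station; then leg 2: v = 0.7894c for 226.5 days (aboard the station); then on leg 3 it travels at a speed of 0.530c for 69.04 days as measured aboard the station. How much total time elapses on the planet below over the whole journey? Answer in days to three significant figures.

Δt = 888 days

Leg 1: γ = 1.26; Δt_1 = 1.260 × 347.6 = 438.0 days.
Leg 2: γ = 1/√(1 − 0.7894²) = 1/√0.3768 = 1.629; Δt_2 = 1.629 × 226.5 = 369.0 days.
Leg 3: γ = 1/√(1 − 0.530²) = 1/√0.7191 = 1.179; Δt_3 = 1.179 × 69.04 = 81.42 days.
Total: 438.0 + 369.0 + 81.42 days.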